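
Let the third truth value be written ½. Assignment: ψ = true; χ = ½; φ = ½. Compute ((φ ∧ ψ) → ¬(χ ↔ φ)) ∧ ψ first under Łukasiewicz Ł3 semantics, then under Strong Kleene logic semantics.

½; ½

In Łukasiewicz Ł3: φ ∧ ψ = ½ ∧ true = ½
χ ↔ φ = ½ ↔ ½ = true
¬(χ ↔ φ) = ¬true = false
(φ ∧ ψ) → ¬(χ ↔ φ) = ½ → false = ½
((φ ∧ ψ) → ¬(χ ↔ φ)) ∧ ψ = ½ ∧ true = ½
In Strong Kleene logic: φ ∧ ψ = ½ ∧ true = ½
χ ↔ φ = ½ ↔ ½ = ½
¬(χ ↔ φ) = ¬½ = ½
(φ ∧ ψ) → ¬(χ ↔ φ) = ½ → ½ = ½
((φ ∧ ψ) → ¬(χ ↔ φ)) ∧ ψ = ½ ∧ true = ½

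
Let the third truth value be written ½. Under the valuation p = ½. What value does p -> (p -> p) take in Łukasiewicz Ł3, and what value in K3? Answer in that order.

1; ½

In Łukasiewicz Ł3: p -> p = ½ -> ½ = 1  [min(1, 1−½+½)]
p -> (p -> p) = ½ -> 1 = 1
In K3: p -> p = ½ -> ½ = ½
p -> (p -> p) = ½ -> ½ = ½
They differ because Łukasiewicz Ł3 and K3 treat ½ differently under implication.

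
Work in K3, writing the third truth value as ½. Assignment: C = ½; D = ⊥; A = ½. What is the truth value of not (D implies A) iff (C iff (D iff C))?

½

D implies A = ⊥ implies ½ = ⊤  [not ⊥ or ½]
not (D implies A) = not ⊤ = ⊥
D iff C = ⊥ iff ½ = ½
C iff (D iff C) = ½ iff ½ = ½
not (D implies A) iff (C iff (D iff C)) = ⊥ iff ½ = ½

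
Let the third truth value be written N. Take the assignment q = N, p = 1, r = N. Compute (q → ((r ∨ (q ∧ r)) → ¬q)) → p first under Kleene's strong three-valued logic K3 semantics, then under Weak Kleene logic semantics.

In Kleene's strong three-valued logic K3: q ∧ r = N ∧ N = N
r ∨ (q ∧ r) = N ∨ N = N
¬q = ¬N = N
(r ∨ (q ∧ r)) → ¬q = N → N = N  [¬N ∨ N]
q → ((r ∨ (q ∧ r)) → ¬q) = N → N = N
(q → ((r ∨ (q ∧ r)) → ¬q)) → p = N → 1 = 1
In Weak Kleene logic: q ∧ r = N ∧ N = N
r ∨ (q ∧ r) = N ∨ N = N
¬q = ¬N = N
(r ∨ (q ∧ r)) → ¬q = N → N = N  [any arg is the third value ⇒ result is the third value]
q → ((r ∨ (q ∧ r)) → ¬q) = N → N = N
(q → ((r ∨ (q ∧ r)) → ¬q)) → p = N → 1 = N
They differ because Kleene's strong three-valued logic K3 and Weak Kleene logic treat N differently under the binary connectives.

1; N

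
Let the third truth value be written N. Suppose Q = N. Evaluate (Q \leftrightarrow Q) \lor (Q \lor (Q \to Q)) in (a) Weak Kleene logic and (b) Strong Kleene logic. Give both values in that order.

N; N

In Weak Kleene logic: Q \leftrightarrow Q = N \leftrightarrow N = N
Q \to Q = N \to N = N  [any arg is the third value ⇒ result is the third value]
Q \lor (Q \to Q) = N \lor N = N
(Q \leftrightarrow Q) \lor (Q \lor (Q \to Q)) = N \lor N = N
In Strong Kleene logic: Q \leftrightarrow Q = N \leftrightarrow N = N
Q \to Q = N \to N = N  [\lnot N \lor N]
Q \lor (Q \to Q) = N \lor N = N
(Q \leftrightarrow Q) \lor (Q \lor (Q \to Q)) = N \lor N = N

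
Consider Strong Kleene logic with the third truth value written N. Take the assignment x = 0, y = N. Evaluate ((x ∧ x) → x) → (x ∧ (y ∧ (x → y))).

0

x ∧ x = 0 ∧ 0 = 0
(x ∧ x) → x = 0 → 0 = 1
x → y = 0 → N = 1  [¬0 ∨ N]
y ∧ (x → y) = N ∧ 1 = N
x ∧ (y ∧ (x → y)) = 0 ∧ N = 0
((x ∧ x) → x) → (x ∧ (y ∧ (x → y))) = 1 → 0 = 0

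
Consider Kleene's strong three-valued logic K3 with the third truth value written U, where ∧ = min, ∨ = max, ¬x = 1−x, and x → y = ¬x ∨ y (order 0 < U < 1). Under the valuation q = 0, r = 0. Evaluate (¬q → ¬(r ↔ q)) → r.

¬q = ¬0 = 1
r ↔ q = 0 ↔ 0 = 1
¬(r ↔ q) = ¬1 = 0
¬q → ¬(r ↔ q) = 1 → 0 = 0
(¬q → ¬(r ↔ q)) → r = 0 → 0 = 1

1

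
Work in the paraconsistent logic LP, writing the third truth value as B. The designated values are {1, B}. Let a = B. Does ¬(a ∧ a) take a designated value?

Yes

a ∧ a = B ∧ B = B
¬(a ∧ a) = ¬B = B
B ∈ {1, B}.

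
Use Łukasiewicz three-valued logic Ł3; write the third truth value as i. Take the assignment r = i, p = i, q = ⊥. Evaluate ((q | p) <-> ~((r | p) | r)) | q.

⊤

q | p = ⊥ | i = i
r | p = i | i = i
(r | p) | r = i | i = i
~((r | p) | r) = ~i = i
(q | p) <-> ~((r | p) | r) = i <-> i = ⊤
((q | p) <-> ~((r | p) | r)) | q = ⊤ | ⊥ = ⊤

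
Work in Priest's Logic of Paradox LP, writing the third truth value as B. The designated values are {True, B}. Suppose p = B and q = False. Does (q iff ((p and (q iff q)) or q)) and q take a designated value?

q iff q = False iff False = True
p and (q iff q) = B and True = B
(p and (q iff q)) or q = B or False = B
q iff ((p and (q iff q)) or q) = False iff B = B
(q iff ((p and (q iff q)) or q)) and q = B and False = False
False ∉ {True, B}.

No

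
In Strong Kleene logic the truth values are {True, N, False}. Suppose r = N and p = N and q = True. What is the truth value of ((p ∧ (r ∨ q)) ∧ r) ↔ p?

r ∨ q = N ∨ True = True
p ∧ (r ∨ q) = N ∧ True = N
(p ∧ (r ∨ q)) ∧ r = N ∧ N = N
((p ∧ (r ∨ q)) ∧ r) ↔ p = N ↔ N = N

N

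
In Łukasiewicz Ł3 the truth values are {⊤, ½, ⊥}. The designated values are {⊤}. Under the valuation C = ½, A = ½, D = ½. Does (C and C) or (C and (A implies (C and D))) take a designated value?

No

C and C = ½ and ½ = ½
C and D = ½ and ½ = ½
A implies (C and D) = ½ implies ½ = ⊤  [min(1, 1−½+½)]
C and (A implies (C and D)) = ½ and ⊤ = ½
(C and C) or (C and (A implies (C and D))) = ½ or ½ = ½
½ ∉ {⊤}.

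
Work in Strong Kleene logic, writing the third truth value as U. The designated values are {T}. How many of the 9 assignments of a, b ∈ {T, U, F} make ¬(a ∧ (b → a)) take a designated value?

3

Designated under: (a=F, b=T); (a=F, b=U); (a=F, b=F).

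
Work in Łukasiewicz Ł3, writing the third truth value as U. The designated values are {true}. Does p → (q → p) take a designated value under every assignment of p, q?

Every assignment of p, q over {true, U, false} gives a value in {true}.
In particular, with p=U, q=U: p → (q → p) = true.

Yes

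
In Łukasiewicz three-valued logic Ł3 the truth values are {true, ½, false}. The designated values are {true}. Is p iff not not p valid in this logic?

Yes

Every assignment of p over {true, ½, false} gives a value in {true}.
In particular, with p=½: p iff not not p = true.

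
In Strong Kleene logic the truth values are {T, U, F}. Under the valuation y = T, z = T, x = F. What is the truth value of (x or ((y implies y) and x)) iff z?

y implies y = T implies T = T
(y implies y) and x = T and F = F
x or ((y implies y) and x) = F or F = F
(x or ((y implies y) and x)) iff z = F iff T = F

F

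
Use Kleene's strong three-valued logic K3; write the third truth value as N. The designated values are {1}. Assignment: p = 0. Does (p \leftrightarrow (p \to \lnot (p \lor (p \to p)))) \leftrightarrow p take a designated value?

Yes

p \to p = 0 \to 0 = 1
p \lor (p \to p) = 0 \lor 1 = 1
\lnot (p \lor (p \to p)) = \lnot 1 = 0
p \to \lnot (p \lor (p \to p)) = 0 \to 0 = 1
p \leftrightarrow (p \to \lnot (p \lor (p \to p))) = 0 \leftrightarrow 1 = 0
(p \leftrightarrow (p \to \lnot (p \lor (p \to p)))) \leftrightarrow p = 0 \leftrightarrow 0 = 1
1 ∈ {1}.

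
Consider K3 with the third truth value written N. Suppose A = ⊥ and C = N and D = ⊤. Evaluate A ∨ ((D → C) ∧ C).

N

D → C = ⊤ → N = N
(D → C) ∧ C = N ∧ N = N
A ∨ ((D → C) ∧ C) = ⊥ ∨ N = N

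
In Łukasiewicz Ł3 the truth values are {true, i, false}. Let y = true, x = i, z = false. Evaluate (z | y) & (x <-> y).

z | y = false | true = true
x <-> y = i <-> true = i  [1 − |½−1|]
(z | y) & (x <-> y) = true & i = i

i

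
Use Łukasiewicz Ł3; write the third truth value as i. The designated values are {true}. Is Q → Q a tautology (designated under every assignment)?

Yes

Every assignment of Q over {true, i, false} gives a value in {true}.
In particular, with Q=i: Q → Q = true.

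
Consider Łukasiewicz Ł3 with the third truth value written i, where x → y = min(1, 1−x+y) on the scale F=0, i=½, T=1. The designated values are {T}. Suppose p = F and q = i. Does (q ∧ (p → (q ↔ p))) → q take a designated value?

q ↔ p = i ↔ F = i  [1 − |½−0|]
p → (q ↔ p) = F → i = T
q ∧ (p → (q ↔ p)) = i ∧ T = i
(q ∧ (p → (q ↔ p))) → q = i → i = T
T ∈ {T}.

Yes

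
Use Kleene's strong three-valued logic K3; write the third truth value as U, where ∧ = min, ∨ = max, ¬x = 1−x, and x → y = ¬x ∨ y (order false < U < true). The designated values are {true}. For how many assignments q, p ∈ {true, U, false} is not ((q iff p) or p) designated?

1

Designated under: (q=true, p=false).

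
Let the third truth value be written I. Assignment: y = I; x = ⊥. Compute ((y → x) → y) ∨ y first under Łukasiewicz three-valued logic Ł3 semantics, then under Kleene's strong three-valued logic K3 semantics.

In Łukasiewicz three-valued logic Ł3: y → x = I → ⊥ = I
(y → x) → y = I → I = ⊤
((y → x) → y) ∨ y = ⊤ ∨ I = ⊤
In Kleene's strong three-valued logic K3: y → x = I → ⊥ = I
(y → x) → y = I → I = I
((y → x) → y) ∨ y = I ∨ I = I
They differ because Łukasiewicz three-valued logic Ł3 and Kleene's strong three-valued logic K3 treat I differently under implication.

⊤; I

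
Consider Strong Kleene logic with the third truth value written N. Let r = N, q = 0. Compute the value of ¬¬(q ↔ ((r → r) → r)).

N

r → r = N → N = N  [¬N ∨ N]
(r → r) → r = N → N = N
q ↔ ((r → r) → r) = 0 ↔ N = N
¬(q ↔ ((r → r) → r)) = ¬N = N
¬¬(q ↔ ((r → r) → r)) = ¬N = N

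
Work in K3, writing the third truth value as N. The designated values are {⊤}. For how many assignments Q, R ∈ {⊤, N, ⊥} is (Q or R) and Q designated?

Designated under: (Q=⊤, R=⊤); (Q=⊤, R=N); (Q=⊤, R=⊥).

3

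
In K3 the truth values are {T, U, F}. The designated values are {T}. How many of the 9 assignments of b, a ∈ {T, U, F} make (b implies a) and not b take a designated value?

Designated under: (b=F, a=T); (b=F, a=U); (b=F, a=F).

3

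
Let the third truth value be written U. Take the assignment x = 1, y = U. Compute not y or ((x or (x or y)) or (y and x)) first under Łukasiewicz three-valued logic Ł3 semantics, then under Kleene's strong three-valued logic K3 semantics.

1; 1

In Łukasiewicz three-valued logic Ł3: not y = not U = U
x or y = 1 or U = 1
x or (x or y) = 1 or 1 = 1
y and x = U and 1 = U
(x or (x or y)) or (y and x) = 1 or U = 1
not y or ((x or (x or y)) or (y and x)) = U or 1 = 1
In Kleene's strong three-valued logic K3: not y = not U = U
x or y = 1 or U = 1
x or (x or y) = 1 or 1 = 1
y and x = U and 1 = U
(x or (x or y)) or (y and x) = 1 or U = 1
not y or ((x or (x or y)) or (y and x)) = U or 1 = 1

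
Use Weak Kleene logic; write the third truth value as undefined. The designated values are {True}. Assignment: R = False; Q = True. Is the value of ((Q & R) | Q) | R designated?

Yes

Q & R = True & False = False
(Q & R) | Q = False | True = True
((Q & R) | Q) | R = True | False = True
True ∈ {True}.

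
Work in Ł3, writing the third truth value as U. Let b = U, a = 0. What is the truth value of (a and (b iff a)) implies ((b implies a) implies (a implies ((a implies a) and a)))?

1

b iff a = U iff 0 = U  [1 − |½−0|]
a and (b iff a) = 0 and U = 0
b implies a = U implies 0 = U
a implies a = 0 implies 0 = 1
(a implies a) and a = 1 and 0 = 0
a implies ((a implies a) and a) = 0 implies 0 = 1
(b implies a) implies (a implies ((a implies a) and a)) = U implies 1 = 1
(a and (b iff a)) implies ((b implies a) implies (a implies ((a implies a) and a))) = 0 implies 1 = 1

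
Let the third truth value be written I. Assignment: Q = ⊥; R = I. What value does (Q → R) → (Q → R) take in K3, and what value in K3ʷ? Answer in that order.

In K3: Q → R = ⊥ → I = ⊤  [¬⊥ ∨ I]
Q → R = ⊥ → I = ⊤
(Q → R) → (Q → R) = ⊤ → ⊤ = ⊤
In K3ʷ: Q → R = ⊥ → I = I
Q → R = ⊥ → I = I
(Q → R) → (Q → R) = I → I = I
They differ because K3 and K3ʷ treat I differently under the binary connectives.

⊤; I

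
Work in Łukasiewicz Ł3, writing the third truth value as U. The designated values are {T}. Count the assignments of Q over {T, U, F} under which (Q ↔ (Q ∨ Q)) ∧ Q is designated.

Q=T: T ✓
Q=U: U ·
Q=F: F ·

1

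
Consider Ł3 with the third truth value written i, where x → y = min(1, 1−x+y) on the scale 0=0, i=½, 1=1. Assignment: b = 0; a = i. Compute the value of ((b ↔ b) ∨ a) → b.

b ↔ b = 0 ↔ 0 = 1
(b ↔ b) ∨ a = 1 ∨ i = 1
((b ↔ b) ∨ a) → b = 1 → 0 = 0

0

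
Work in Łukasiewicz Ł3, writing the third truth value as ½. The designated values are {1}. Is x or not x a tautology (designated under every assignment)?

No

Countermodel: x=½ gives ½, which is not designated.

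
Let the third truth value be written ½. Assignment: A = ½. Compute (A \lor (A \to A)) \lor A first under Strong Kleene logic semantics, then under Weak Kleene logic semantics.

½; ½

In Strong Kleene logic: A \to A = ½ \to ½ = ½  [\lnot ½ \lor ½]
A \lor (A \to A) = ½ \lor ½ = ½
(A \lor (A \to A)) \lor A = ½ \lor ½ = ½
In Weak Kleene logic: A \to A = ½ \to ½ = ½  [any arg is the third value ⇒ result is the third value]
A \lor (A \to A) = ½ \lor ½ = ½
(A \lor (A \to A)) \lor A = ½ \lor ½ = ½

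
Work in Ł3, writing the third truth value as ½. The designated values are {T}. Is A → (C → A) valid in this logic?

Every assignment of A, C over {T, ½, F} gives a value in {T}.
In particular, with A=½, C=½: A → (C → A) = T.

Yes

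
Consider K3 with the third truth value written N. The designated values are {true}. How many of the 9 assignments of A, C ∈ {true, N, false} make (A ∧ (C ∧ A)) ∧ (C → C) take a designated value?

Designated under: (A=true, C=true).

1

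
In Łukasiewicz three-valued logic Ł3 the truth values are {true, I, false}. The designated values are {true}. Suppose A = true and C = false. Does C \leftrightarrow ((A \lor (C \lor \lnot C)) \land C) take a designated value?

\lnot C = \lnot false = true
C \lor \lnot C = false \lor true = true
A \lor (C \lor \lnot C) = true \lor true = true
(A \lor (C \lor \lnot C)) \land C = true \land false = false
C \leftrightarrow ((A \lor (C \lor \lnot C)) \land C) = false \leftrightarrow false = true
true ∈ {true}.

Yes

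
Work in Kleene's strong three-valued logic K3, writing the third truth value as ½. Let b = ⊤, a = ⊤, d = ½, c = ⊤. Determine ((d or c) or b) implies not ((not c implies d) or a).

⊥

d or c = ½ or ⊤ = ⊤
(d or c) or b = ⊤ or ⊤ = ⊤
not c = not ⊤ = ⊥
not c implies d = ⊥ implies ½ = ⊤  [not ⊥ or ½]
(not c implies d) or a = ⊤ or ⊤ = ⊤
not ((not c implies d) or a) = not ⊤ = ⊥
((d or c) or b) implies not ((not c implies d) or a) = ⊤ implies ⊥ = ⊥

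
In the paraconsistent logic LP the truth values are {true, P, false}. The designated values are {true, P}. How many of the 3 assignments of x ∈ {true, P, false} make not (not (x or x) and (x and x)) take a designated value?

3

x=true: true ✓
x=P: P ✓
x=false: true ✓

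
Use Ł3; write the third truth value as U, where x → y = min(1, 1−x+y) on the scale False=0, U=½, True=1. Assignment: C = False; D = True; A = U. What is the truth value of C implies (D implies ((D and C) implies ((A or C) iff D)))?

D and C = True and False = False
A or C = U or False = U
(A or C) iff D = U iff True = U  [1 − |½−1|]
(D and C) implies ((A or C) iff D) = False implies U = True
D implies ((D and C) implies ((A or C) iff D)) = True implies True = True
C implies (D implies ((D and C) implies ((A or C) iff D))) = False implies True = True

True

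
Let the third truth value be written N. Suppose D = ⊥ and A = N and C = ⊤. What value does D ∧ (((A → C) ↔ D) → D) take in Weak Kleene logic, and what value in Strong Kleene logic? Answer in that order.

N; ⊥

In Weak Kleene logic: A → C = N → ⊤ = N
(A → C) ↔ D = N ↔ ⊥ = N
((A → C) ↔ D) → D = N → ⊥ = N
D ∧ (((A → C) ↔ D) → D) = ⊥ ∧ N = N
In Strong Kleene logic: A → C = N → ⊤ = ⊤  [¬N ∨ ⊤]
(A → C) ↔ D = ⊤ ↔ ⊥ = ⊥
((A → C) ↔ D) → D = ⊥ → ⊥ = ⊤
D ∧ (((A → C) ↔ D) → D) = ⊥ ∧ ⊤ = ⊥
They differ because Weak Kleene logic and Strong Kleene logic treat N differently under the binary connectives.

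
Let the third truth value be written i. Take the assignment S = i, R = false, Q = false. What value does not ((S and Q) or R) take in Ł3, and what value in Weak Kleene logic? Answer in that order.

In Ł3: S and Q = i and false = false
(S and Q) or R = false or false = false
not ((S and Q) or R) = not false = true
In Weak Kleene logic: S and Q = i and false = i
(S and Q) or R = i or false = i
not ((S and Q) or R) = not i = i
They differ because Ł3 and Weak Kleene logic treat i differently under the binary connectives.

true; i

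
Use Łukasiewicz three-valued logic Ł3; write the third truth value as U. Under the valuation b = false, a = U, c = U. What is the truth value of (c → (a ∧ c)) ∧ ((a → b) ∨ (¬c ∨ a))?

a ∧ c = U ∧ U = U
c → (a ∧ c) = U → U = true
a → b = U → false = U
¬c = ¬U = U
¬c ∨ a = U ∨ U = U
(a → b) ∨ (¬c ∨ a) = U ∨ U = U
(c → (a ∧ c)) ∧ ((a → b) ∨ (¬c ∨ a)) = true ∧ U = U

U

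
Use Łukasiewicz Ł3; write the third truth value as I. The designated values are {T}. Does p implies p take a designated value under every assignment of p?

Every assignment of p over {T, I, F} gives a value in {T}.
In particular, with p=I: p implies p = T.

Yes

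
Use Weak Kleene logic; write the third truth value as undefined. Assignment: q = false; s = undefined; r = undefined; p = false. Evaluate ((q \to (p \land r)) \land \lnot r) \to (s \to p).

undefined

p \land r = false \land undefined = undefined
q \to (p \land r) = false \to undefined = undefined  [any arg is the third value ⇒ result is the third value]
\lnot r = \lnot undefined = undefined
(q \to (p \land r)) \land \lnot r = undefined \land undefined = undefined
s \to p = undefined \to false = undefined
((q \to (p \land r)) \land \lnot r) \to (s \to p) = undefined \to undefined = undefined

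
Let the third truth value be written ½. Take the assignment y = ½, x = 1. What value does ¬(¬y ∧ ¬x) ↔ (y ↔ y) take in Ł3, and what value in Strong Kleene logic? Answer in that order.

1; ½

In Ł3: ¬y = ¬½ = ½
¬x = ¬1 = 0
¬y ∧ ¬x = ½ ∧ 0 = 0
¬(¬y ∧ ¬x) = ¬0 = 1
y ↔ y = ½ ↔ ½ = 1  [1 − |½−½|]
¬(¬y ∧ ¬x) ↔ (y ↔ y) = 1 ↔ 1 = 1
In Strong Kleene logic: ¬y = ¬½ = ½
¬x = ¬1 = 0
¬y ∧ ¬x = ½ ∧ 0 = 0
¬(¬y ∧ ¬x) = ¬0 = 1
y ↔ y = ½ ↔ ½ = ½
¬(¬y ∧ ¬x) ↔ (y ↔ y) = 1 ↔ ½ = ½
They differ because Ł3 and Strong Kleene logic treat ½ differently under implication.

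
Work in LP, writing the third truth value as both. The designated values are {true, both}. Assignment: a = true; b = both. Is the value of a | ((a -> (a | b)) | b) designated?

Yes

a | b = true | both = true
a -> (a | b) = true -> true = true
(a -> (a | b)) | b = true | both = true
a | ((a -> (a | b)) | b) = true | true = true
true ∈ {true, both}.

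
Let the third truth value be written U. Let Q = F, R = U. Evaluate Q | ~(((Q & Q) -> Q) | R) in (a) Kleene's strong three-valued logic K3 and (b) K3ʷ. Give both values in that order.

F; U

In Kleene's strong three-valued logic K3: Q & Q = F & F = F
(Q & Q) -> Q = F -> F = T
((Q & Q) -> Q) | R = T | U = T
~(((Q & Q) -> Q) | R) = ~T = F
Q | ~(((Q & Q) -> Q) | R) = F | F = F
In K3ʷ: Q & Q = F & F = F
(Q & Q) -> Q = F -> F = T
((Q & Q) -> Q) | R = T | U = U
~(((Q & Q) -> Q) | R) = ~U = U
Q | ~(((Q & Q) -> Q) | R) = F | U = U
They differ because Kleene's strong three-valued logic K3 and K3ʷ treat U differently under the binary connectives.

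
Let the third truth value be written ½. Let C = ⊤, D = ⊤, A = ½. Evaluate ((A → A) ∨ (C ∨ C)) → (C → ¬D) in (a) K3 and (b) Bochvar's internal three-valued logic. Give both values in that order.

In K3: A → A = ½ → ½ = ½  [¬½ ∨ ½]
C ∨ C = ⊤ ∨ ⊤ = ⊤
(A → A) ∨ (C ∨ C) = ½ ∨ ⊤ = ⊤
¬D = ¬⊤ = ⊥
C → ¬D = ⊤ → ⊥ = ⊥
((A → A) ∨ (C ∨ C)) → (C → ¬D) = ⊤ → ⊥ = ⊥
In Bochvar's internal three-valued logic: A → A = ½ → ½ = ½  [any arg is the third value ⇒ result is the third value]
C ∨ C = ⊤ ∨ ⊤ = ⊤
(A → A) ∨ (C ∨ C) = ½ ∨ ⊤ = ½
¬D = ¬⊤ = ⊥
C → ¬D = ⊤ → ⊥ = ⊥
((A → A) ∨ (C ∨ C)) → (C → ¬D) = ½ → ⊥ = ½
They differ because K3 and Bochvar's internal three-valued logic treat ½ differently under the binary connectives.

⊥; ½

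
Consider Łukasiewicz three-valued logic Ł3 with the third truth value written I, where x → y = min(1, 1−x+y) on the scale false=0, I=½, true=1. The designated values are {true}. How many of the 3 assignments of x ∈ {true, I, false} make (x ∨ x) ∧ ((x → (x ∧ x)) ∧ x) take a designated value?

x=true: true ✓
x=I: I ·
x=false: false ·

1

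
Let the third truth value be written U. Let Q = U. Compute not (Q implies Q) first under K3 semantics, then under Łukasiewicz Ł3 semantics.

U; ⊥

In K3: Q implies Q = U implies U = U  [not U or U]
not (Q implies Q) = not U = U
In Łukasiewicz Ł3: Q implies Q = U implies U = ⊤  [min(1, 1−½+½)]
not (Q implies Q) = not ⊤ = ⊥
They differ because K3 and Łukasiewicz Ł3 treat U differently under implication.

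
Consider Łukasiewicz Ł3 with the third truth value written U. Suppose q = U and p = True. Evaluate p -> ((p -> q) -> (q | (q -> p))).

p -> q = True -> U = U  [min(1, 1−1+½)]
q -> p = U -> True = True
q | (q -> p) = U | True = True
(p -> q) -> (q | (q -> p)) = U -> True = True
p -> ((p -> q) -> (q | (q -> p))) = True -> True = True

True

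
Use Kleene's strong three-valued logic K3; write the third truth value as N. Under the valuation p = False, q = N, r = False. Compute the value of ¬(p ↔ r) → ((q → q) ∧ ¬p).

True

p ↔ r = False ↔ False = True
¬(p ↔ r) = ¬True = False
q → q = N → N = N  [¬N ∨ N]
¬p = ¬False = True
(q → q) ∧ ¬p = N ∧ True = N
¬(p ↔ r) → ((q → q) ∧ ¬p) = False → N = True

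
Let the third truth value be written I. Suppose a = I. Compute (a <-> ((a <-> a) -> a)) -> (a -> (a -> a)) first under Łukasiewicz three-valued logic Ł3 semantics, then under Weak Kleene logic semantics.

In Łukasiewicz three-valued logic Ł3: a <-> a = I <-> I = T  [1 − |½−½|]
(a <-> a) -> a = T -> I = I
a <-> ((a <-> a) -> a) = I <-> I = T
a -> a = I -> I = T
a -> (a -> a) = I -> T = T
(a <-> ((a <-> a) -> a)) -> (a -> (a -> a)) = T -> T = T
In Weak Kleene logic: a <-> a = I <-> I = I
(a <-> a) -> a = I -> I = I
a <-> ((a <-> a) -> a) = I <-> I = I
a -> a = I -> I = I
a -> (a -> a) = I -> I = I
(a <-> ((a <-> a) -> a)) -> (a -> (a -> a)) = I -> I = I
They differ because Łukasiewicz three-valued logic Ł3 and Weak Kleene logic treat I differently under the binary connectives.

T; I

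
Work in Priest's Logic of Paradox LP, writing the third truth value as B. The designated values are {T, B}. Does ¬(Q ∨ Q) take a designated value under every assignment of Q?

No

Countermodel: Q=T gives F, which is not designated.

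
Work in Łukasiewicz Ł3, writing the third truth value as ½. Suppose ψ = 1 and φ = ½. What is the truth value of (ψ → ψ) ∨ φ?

1

ψ → ψ = 1 → 1 = 1
(ψ → ψ) ∨ φ = 1 ∨ ½ = 1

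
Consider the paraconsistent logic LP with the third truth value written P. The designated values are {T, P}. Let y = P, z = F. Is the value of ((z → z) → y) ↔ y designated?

z → z = F → F = T
(z → z) → y = T → P = P  [¬T ∨ P]
((z → z) → y) ↔ y = P ↔ P = P
P ∈ {T, P}.

Yes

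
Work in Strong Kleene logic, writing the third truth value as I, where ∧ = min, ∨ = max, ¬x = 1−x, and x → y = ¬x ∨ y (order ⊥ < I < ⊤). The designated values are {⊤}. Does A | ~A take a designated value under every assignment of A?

No

Countermodel: A=I gives I, which is not designated.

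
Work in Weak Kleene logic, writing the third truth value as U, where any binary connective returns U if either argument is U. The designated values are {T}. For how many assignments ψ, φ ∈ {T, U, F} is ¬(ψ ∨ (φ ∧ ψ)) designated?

2

Designated under: (ψ=F, φ=T); (ψ=F, φ=F).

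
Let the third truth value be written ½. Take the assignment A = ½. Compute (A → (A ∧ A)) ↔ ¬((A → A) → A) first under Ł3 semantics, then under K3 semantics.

In Ł3: A ∧ A = ½ ∧ ½ = ½
A → (A ∧ A) = ½ → ½ = true
A → A = ½ → ½ = true
(A → A) → A = true → ½ = ½
¬((A → A) → A) = ¬½ = ½
(A → (A ∧ A)) ↔ ¬((A → A) → A) = true ↔ ½ = ½
In K3: A ∧ A = ½ ∧ ½ = ½
A → (A ∧ A) = ½ → ½ = ½  [¬½ ∨ ½]
A → A = ½ → ½ = ½
(A → A) → A = ½ → ½ = ½
¬((A → A) → A) = ¬½ = ½
(A → (A ∧ A)) ↔ ¬((A → A) → A) = ½ ↔ ½ = ½

½; ½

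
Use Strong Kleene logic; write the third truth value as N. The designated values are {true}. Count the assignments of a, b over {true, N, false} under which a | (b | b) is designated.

5

Of the 9 assignments, 5 give a value in {true}.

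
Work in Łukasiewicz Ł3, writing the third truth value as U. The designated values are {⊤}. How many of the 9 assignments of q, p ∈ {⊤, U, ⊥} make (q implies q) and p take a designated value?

3

Designated under: (q=⊤, p=⊤); (q=U, p=⊤); (q=⊥, p=⊤).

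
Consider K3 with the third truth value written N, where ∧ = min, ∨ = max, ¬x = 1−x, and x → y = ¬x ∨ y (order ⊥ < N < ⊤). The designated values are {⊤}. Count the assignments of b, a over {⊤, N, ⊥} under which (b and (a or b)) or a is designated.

5

Of the 9 assignments, 5 give a value in {⊤}.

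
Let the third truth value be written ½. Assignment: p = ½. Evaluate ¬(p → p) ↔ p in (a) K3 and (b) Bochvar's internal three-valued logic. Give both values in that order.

½; ½

In K3: p → p = ½ → ½ = ½
¬(p → p) = ¬½ = ½
¬(p → p) ↔ p = ½ ↔ ½ = ½
In Bochvar's internal three-valued logic: p → p = ½ → ½ = ½  [any arg is the third value ⇒ result is the third value]
¬(p → p) = ¬½ = ½
¬(p → p) ↔ p = ½ ↔ ½ = ½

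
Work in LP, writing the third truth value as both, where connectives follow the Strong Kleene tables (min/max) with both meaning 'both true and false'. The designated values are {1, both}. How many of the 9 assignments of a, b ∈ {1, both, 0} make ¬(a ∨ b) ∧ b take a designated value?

2

Designated under: (a=both, b=both); (a=0, b=both).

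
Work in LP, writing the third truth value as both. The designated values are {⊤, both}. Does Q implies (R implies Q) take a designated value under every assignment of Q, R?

Yes

Every assignment of Q, R over {⊤, both, ⊥} gives a value in {⊤, both}.
In particular, with Q=both, R=both: Q implies (R implies Q) = both.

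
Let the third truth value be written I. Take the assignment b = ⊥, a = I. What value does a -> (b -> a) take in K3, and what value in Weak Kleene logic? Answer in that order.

In K3: b -> a = ⊥ -> I = ⊤  [~⊥ | I]
a -> (b -> a) = I -> ⊤ = ⊤
In Weak Kleene logic: b -> a = ⊥ -> I = I
a -> (b -> a) = I -> I = I
They differ because K3 and Weak Kleene logic treat I differently under the binary connectives.

⊤; I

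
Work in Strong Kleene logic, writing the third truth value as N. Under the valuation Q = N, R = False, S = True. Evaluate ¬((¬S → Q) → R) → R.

¬S = ¬True = False
¬S → Q = False → N = True
(¬S → Q) → R = True → False = False
¬((¬S → Q) → R) = ¬False = True
¬((¬S → Q) → R) → R = True → False = False

False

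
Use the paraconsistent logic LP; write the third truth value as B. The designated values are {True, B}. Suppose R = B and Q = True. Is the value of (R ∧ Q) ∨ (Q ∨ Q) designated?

Yes

R ∧ Q = B ∧ True = B
Q ∨ Q = True ∨ True = True
(R ∧ Q) ∨ (Q ∨ Q) = B ∨ True = True
True ∈ {True, B}.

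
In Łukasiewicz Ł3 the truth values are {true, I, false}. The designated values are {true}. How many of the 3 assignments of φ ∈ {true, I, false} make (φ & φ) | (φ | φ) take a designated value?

1

φ=true: true ✓
φ=I: I ·
φ=false: false ·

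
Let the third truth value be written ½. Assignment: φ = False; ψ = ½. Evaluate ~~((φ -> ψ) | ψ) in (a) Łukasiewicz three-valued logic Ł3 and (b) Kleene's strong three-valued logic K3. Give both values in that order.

In Łukasiewicz three-valued logic Ł3: φ -> ψ = False -> ½ = True  [min(1, 1−0+½)]
(φ -> ψ) | ψ = True | ½ = True
~((φ -> ψ) | ψ) = ~True = False
~~((φ -> ψ) | ψ) = ~False = True
In Kleene's strong three-valued logic K3: φ -> ψ = False -> ½ = True  [~False | ½]
(φ -> ψ) | ψ = True | ½ = True
~((φ -> ψ) | ψ) = ~True = False
~~((φ -> ψ) | ψ) = ~False = True

True; True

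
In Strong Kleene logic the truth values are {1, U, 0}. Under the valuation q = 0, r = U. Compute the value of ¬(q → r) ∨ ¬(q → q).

q → r = 0 → U = 1
¬(q → r) = ¬1 = 0
q → q = 0 → 0 = 1
¬(q → q) = ¬1 = 0
¬(q → r) ∨ ¬(q → q) = 0 ∨ 0 = 0

0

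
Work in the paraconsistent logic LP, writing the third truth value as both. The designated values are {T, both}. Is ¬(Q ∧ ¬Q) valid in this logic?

Every assignment of Q over {T, both, F} gives a value in {T, both}.
In particular, with Q=both: ¬(Q ∧ ¬Q) = both.

Yes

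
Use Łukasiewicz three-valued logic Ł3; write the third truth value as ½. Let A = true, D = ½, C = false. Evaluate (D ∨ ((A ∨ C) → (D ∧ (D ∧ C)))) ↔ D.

true

A ∨ C = true ∨ false = true
D ∧ C = ½ ∧ false = false
D ∧ (D ∧ C) = ½ ∧ false = false
(A ∨ C) → (D ∧ (D ∧ C)) = true → false = false
D ∨ ((A ∨ C) → (D ∧ (D ∧ C))) = ½ ∨ false = ½
(D ∨ ((A ∨ C) → (D ∧ (D ∧ C)))) ↔ D = ½ ↔ ½ = true  [1 − |½−½|]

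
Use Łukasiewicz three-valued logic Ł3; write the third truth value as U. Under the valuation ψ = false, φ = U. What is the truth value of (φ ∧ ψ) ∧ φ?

φ ∧ ψ = U ∧ false = false
(φ ∧ ψ) ∧ φ = false ∧ U = false

false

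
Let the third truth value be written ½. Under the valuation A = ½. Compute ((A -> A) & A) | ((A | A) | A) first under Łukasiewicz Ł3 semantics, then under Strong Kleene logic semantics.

½; ½

In Łukasiewicz Ł3: A -> A = ½ -> ½ = true  [min(1, 1−½+½)]
(A -> A) & A = true & ½ = ½
A | A = ½ | ½ = ½
(A | A) | A = ½ | ½ = ½
((A -> A) & A) | ((A | A) | A) = ½ | ½ = ½
In Strong Kleene logic: A -> A = ½ -> ½ = ½  [~½ | ½]
(A -> A) & A = ½ & ½ = ½
A | A = ½ | ½ = ½
(A | A) | A = ½ | ½ = ½
((A -> A) & A) | ((A | A) | A) = ½ | ½ = ½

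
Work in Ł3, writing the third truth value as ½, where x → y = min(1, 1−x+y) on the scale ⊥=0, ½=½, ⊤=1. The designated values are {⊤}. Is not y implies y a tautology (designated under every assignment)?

Countermodel: y=⊥ gives ⊥, which is not designated.

No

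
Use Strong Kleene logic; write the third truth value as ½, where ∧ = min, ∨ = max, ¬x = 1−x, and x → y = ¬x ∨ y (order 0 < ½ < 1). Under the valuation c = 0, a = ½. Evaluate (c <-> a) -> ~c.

1

c <-> a = 0 <-> ½ = ½
~c = ~0 = 1
(c <-> a) -> ~c = ½ -> 1 = 1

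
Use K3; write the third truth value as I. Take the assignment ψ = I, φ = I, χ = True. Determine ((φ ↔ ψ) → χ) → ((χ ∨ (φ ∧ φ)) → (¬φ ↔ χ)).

φ ↔ ψ = I ↔ I = I
(φ ↔ ψ) → χ = I → True = True  [¬I ∨ True]
φ ∧ φ = I ∧ I = I
χ ∨ (φ ∧ φ) = True ∨ I = True
¬φ = ¬I = I
¬φ ↔ χ = I ↔ True = I
(χ ∨ (φ ∧ φ)) → (¬φ ↔ χ) = True → I = I
((φ ↔ ψ) → χ) → ((χ ∨ (φ ∧ φ)) → (¬φ ↔ χ)) = True → I = I

I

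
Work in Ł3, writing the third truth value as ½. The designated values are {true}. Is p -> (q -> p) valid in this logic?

Every assignment of p, q over {true, ½, false} gives a value in {true}.
In particular, with p=½, q=½: p -> (q -> p) = true.

Yes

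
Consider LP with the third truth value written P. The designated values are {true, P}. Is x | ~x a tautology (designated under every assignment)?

Yes

Every assignment of x over {true, P, false} gives a value in {true, P}.
In particular, with x=P: x | ~x = P.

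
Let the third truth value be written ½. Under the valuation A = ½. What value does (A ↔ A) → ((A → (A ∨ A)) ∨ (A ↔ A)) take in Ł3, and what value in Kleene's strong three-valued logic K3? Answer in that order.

⊤; ½

In Ł3: A ↔ A = ½ ↔ ½ = ⊤
A ∨ A = ½ ∨ ½ = ½
A → (A ∨ A) = ½ → ½ = ⊤
A ↔ A = ½ ↔ ½ = ⊤
(A → (A ∨ A)) ∨ (A ↔ A) = ⊤ ∨ ⊤ = ⊤
(A ↔ A) → ((A → (A ∨ A)) ∨ (A ↔ A)) = ⊤ → ⊤ = ⊤
In Kleene's strong three-valued logic K3: A ↔ A = ½ ↔ ½ = ½
A ∨ A = ½ ∨ ½ = ½
A → (A ∨ A) = ½ → ½ = ½  [¬½ ∨ ½]
A ↔ A = ½ ↔ ½ = ½
(A → (A ∨ A)) ∨ (A ↔ A) = ½ ∨ ½ = ½
(A ↔ A) → ((A → (A ∨ A)) ∨ (A ↔ A)) = ½ → ½ = ½
They differ because Ł3 and Kleene's strong three-valued logic K3 treat ½ differently under implication.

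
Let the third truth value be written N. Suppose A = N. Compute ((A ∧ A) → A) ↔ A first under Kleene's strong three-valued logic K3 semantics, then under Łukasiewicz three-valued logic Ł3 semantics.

N; N

In Kleene's strong three-valued logic K3: A ∧ A = N ∧ N = N
(A ∧ A) → A = N → N = N
((A ∧ A) → A) ↔ A = N ↔ N = N
In Łukasiewicz three-valued logic Ł3: A ∧ A = N ∧ N = N
(A ∧ A) → A = N → N = 1  [min(1, 1−½+½)]
((A ∧ A) → A) ↔ A = 1 ↔ N = N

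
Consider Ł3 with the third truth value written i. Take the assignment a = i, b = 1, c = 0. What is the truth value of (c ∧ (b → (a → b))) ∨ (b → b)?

1

a → b = i → 1 = 1  [min(1, 1−½+1)]
b → (a → b) = 1 → 1 = 1
c ∧ (b → (a → b)) = 0 ∧ 1 = 0
b → b = 1 → 1 = 1
(c ∧ (b → (a → b))) ∨ (b → b) = 0 ∨ 1 = 1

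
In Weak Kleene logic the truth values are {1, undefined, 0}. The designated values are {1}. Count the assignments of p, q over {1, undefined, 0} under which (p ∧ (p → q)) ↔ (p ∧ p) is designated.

3

Designated under: (p=1, q=1); (p=0, q=1); (p=0, q=0).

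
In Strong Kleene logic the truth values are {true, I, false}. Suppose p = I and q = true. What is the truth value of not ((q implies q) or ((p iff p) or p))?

q implies q = true implies true = true
p iff p = I iff I = I
(p iff p) or p = I or I = I
(q implies q) or ((p iff p) or p) = true or I = true
not ((q implies q) or ((p iff p) or p)) = not true = false

false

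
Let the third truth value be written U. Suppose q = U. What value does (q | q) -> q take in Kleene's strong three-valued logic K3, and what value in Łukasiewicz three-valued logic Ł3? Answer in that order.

U; True

In Kleene's strong three-valued logic K3: q | q = U | U = U
(q | q) -> q = U -> U = U  [~U | U]
In Łukasiewicz three-valued logic Ł3: q | q = U | U = U
(q | q) -> q = U -> U = True  [min(1, 1−½+½)]
They differ because Kleene's strong three-valued logic K3 and Łukasiewicz three-valued logic Ł3 treat U differently under implication.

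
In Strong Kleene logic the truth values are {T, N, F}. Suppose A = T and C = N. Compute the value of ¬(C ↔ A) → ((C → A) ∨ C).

T

C ↔ A = N ↔ T = N
¬(C ↔ A) = ¬N = N
C → A = N → T = T  [¬N ∨ T]
(C → A) ∨ C = T ∨ N = T
¬(C ↔ A) → ((C → A) ∨ C) = N → T = T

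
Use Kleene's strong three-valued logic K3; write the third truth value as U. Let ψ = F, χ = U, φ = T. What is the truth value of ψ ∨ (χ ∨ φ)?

T

χ ∨ φ = U ∨ T = T
ψ ∨ (χ ∨ φ) = F ∨ T = T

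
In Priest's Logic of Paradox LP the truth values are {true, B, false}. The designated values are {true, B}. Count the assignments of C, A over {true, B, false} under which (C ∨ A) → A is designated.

8

Of the 9 assignments, 8 give a value in {true, B}.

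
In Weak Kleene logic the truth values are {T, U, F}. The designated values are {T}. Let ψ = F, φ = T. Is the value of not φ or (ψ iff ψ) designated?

not φ = not T = F
ψ iff ψ = F iff F = T
not φ or (ψ iff ψ) = F or T = T
T ∈ {T}.

Yes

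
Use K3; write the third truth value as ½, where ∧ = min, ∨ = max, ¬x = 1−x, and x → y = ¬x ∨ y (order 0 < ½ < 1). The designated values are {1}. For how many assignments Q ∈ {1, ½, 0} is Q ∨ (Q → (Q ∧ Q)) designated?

Q=1: 1 ✓
Q=½: ½ ·
Q=0: 1 ✓

2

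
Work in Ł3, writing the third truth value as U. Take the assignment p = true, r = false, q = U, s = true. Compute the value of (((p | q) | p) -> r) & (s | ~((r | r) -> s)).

false

p | q = true | U = true
(p | q) | p = true | true = true
((p | q) | p) -> r = true -> false = false
r | r = false | false = false
(r | r) -> s = false -> true = true
~((r | r) -> s) = ~true = false
s | ~((r | r) -> s) = true | false = true
(((p | q) | p) -> r) & (s | ~((r | r) -> s)) = false & true = false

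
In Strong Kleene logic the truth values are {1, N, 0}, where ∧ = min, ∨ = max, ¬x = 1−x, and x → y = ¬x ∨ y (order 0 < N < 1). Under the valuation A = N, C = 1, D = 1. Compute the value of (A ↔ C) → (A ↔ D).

N

A ↔ C = N ↔ 1 = N
A ↔ D = N ↔ 1 = N
(A ↔ C) → (A ↔ D) = N → N = N  [¬N ∨ N]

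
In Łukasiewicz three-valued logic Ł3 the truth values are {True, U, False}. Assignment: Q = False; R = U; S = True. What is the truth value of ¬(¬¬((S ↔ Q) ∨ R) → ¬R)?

S ↔ Q = True ↔ False = False
(S ↔ Q) ∨ R = False ∨ U = U
¬((S ↔ Q) ∨ R) = ¬U = U
¬¬((S ↔ Q) ∨ R) = ¬U = U
¬R = ¬U = U
¬¬((S ↔ Q) ∨ R) → ¬R = U → U = True
¬(¬¬((S ↔ Q) ∨ R) → ¬R) = ¬True = False

False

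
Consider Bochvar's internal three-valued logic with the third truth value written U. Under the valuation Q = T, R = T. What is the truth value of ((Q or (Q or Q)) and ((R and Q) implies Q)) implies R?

T

Q or Q = T or T = T
Q or (Q or Q) = T or T = T
R and Q = T and T = T
(R and Q) implies Q = T implies T = T
(Q or (Q or Q)) and ((R and Q) implies Q) = T and T = T
((Q or (Q or Q)) and ((R and Q) implies Q)) implies R = T implies T = T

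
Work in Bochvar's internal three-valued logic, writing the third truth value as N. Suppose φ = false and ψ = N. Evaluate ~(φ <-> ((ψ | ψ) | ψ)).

N

ψ | ψ = N | N = N
(ψ | ψ) | ψ = N | N = N
φ <-> ((ψ | ψ) | ψ) = false <-> N = N
~(φ <-> ((ψ | ψ) | ψ)) = ~N = N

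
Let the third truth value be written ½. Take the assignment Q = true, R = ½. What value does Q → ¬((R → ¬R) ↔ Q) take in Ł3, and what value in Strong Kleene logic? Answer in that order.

false; ½

In Ł3: ¬R = ¬½ = ½
R → ¬R = ½ → ½ = true  [min(1, 1−½+½)]
(R → ¬R) ↔ Q = true ↔ true = true
¬((R → ¬R) ↔ Q) = ¬true = false
Q → ¬((R → ¬R) ↔ Q) = true → false = false
In Strong Kleene logic: ¬R = ¬½ = ½
R → ¬R = ½ → ½ = ½  [¬½ ∨ ½]
(R → ¬R) ↔ Q = ½ ↔ true = ½
¬((R → ¬R) ↔ Q) = ¬½ = ½
Q → ¬((R → ¬R) ↔ Q) = true → ½ = ½
They differ because Ł3 and Strong Kleene logic treat ½ differently under implication.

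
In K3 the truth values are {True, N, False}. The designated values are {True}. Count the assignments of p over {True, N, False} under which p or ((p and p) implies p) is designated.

2

p=True: True ✓
p=N: N ·
p=False: True ✓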